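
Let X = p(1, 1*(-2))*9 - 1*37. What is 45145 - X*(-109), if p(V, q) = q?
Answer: 39150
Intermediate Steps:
X = -55 (X = (1*(-2))*9 - 1*37 = -2*9 - 37 = -18 - 37 = -55)
45145 - X*(-109) = 45145 - (-55)*(-109) = 45145 - 1*5995 = 45145 - 5995 = 39150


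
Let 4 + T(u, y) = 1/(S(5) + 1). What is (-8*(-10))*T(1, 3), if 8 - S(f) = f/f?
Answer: -310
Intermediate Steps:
S(f) = 7 (S(f) = 8 - f/f = 8 - 1*1 = 8 - 1 = 7)
T(u, y) = -31/8 (T(u, y) = -4 + 1/(7 + 1) = -4 + 1/8 = -31/8)
(-8*(-10))*T(1, 3) = -8*(-10)*(-31/8) = 80*(-31/8) = -310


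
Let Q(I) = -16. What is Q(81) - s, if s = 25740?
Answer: -25756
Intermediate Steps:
Q(81) - s = -16 - 1*25740 = -16 - 25740 = -25756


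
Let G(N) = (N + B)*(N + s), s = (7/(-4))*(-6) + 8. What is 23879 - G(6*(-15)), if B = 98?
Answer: 24451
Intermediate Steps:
s = 37/2 (s = (7*(-¼))*(-6) + 8 = -7/4*(-6) + 8 = 21/2 + 8 = 37/2 ≈ 18.500)
G(N) = (98 + N)*(37/2 + N) (G(N) = (N + 98)*(N + 37/2) = (98 + N)*(37/2 + N))
23879 - G(6*(-15)) = 23879 - (1813 + (6*(-15))² + 233*(6*(-15))/2) = 23879 - (1813 + (-90)² + (233/2)*(-90)) = 23879 - (1813 + 8100 - 10485) = 23879 - 1*(-572) = 23879 + 572 = 24451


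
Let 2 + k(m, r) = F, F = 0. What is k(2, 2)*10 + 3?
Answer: -17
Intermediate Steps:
k(m, r) = -2 (k(m, r) = -2 + 0 = -2)
k(2, 2)*10 + 3 = -2*10 + 3 = -20 + 3 = -17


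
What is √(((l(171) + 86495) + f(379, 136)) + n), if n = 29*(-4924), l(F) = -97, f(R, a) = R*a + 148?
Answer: I*√4706 ≈ 68.6*I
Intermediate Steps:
f(R, a) = 148 + R*a
n = -142796
√(((l(171) + 86495) + f(379, 136)) + n) = √(((-97 + 86495) + (148 + 379*136)) - 142796) = √((86398 + (148 + 51544)) - 142796) = √((86398 + 51692) - 142796) = √(138090 - 142796) = √(-4706) = I*√4706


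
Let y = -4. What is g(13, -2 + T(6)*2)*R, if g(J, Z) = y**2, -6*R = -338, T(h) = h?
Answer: 2704/3 ≈ 901.33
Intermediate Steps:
R = 169/3 (R = -1/6*(-338) = 169/3 ≈ 56.333)
g(J, Z) = 16 (g(J, Z) = (-4)**2 = 16)
g(13, -2 + T(6)*2)*R = 16*(169/3) = 2704/3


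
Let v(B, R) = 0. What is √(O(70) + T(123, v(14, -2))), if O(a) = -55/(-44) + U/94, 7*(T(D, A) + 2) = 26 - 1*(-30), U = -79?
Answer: √56635/94 ≈ 2.5317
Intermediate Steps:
T(D, A) = 6 (T(D, A) = -2 + (26 - 1*(-30))/7 = -2 + (26 + 30)/7 = -2 + (⅐)*56 = -2 + 8 = 6)
O(a) = 77/188 (O(a) = -55/(-44) - 79/94 = -55*(-1/44) - 79*1/94 = 5/4 - 79/94 = 77/188)
√(O(70) + T(123, v(14, -2))) = √(77/188 + 6) = √(1205/188) = √56635/94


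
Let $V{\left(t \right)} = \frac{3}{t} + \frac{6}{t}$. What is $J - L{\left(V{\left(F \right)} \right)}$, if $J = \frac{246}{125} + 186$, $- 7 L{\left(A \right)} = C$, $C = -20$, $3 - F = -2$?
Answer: $\frac{161972}{875} \approx 185.11$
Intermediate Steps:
$F = 5$ ($F = 3 - -2 = 3 + 2 = 5$)
$V{\left(t \right)} = \frac{9}{t}$
$L{\left(A \right)} = \frac{20}{7}$ ($L{\left(A \right)} = \left(- \frac{1}{7}\right) \left(-20\right) = \frac{20}{7}$)
$J = \frac{23496}{125}$ ($J = 246 \cdot \frac{1}{125} + 186 = \frac{246}{125} + 186 = \frac{23496}{125} \approx 187.97$)
$J - L{\left(V{\left(F \right)} \right)} = \frac{23496}{125} - \frac{20}{7} = \frac{161972}{875}$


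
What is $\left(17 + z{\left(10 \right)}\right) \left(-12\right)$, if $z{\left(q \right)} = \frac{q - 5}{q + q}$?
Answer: $-207$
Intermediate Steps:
$z{\left(q \right)} = \frac{-5 + q}{2 q}$
$\left(17 + z{\left(10 \right)}\right) \left(-12\right) = \left(17 + \frac{-5 + 10}{2 \cdot 10}\right) \left(-12\right) = \left(17 + \frac{1}{2} \cdot \frac{1}{10} \cdot 5\right) \left(-12\right) = \left(17 + \frac{1}{4}\right) \left(-12\right) = \frac{69}{4} \left(-12\right) = -207$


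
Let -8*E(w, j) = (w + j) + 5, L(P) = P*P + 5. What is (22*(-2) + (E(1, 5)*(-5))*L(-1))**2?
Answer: 121/16 ≈ 7.5625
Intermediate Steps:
L(P) = 5 + P**2 (L(P) = P**2 + 5 = 5 + P**2)
E(w, j) = -5/8 - j/8 - w/8 (E(w, j) = -((w + j) + 5)/8 = -((j + w) + 5)/8 = -(5 + j + w)/8 = -5/8 - j/8 - w/8)
(22*(-2) + (E(1, 5)*(-5))*L(-1))**2 = (22*(-2) + ((-5/8 - 1/8*5 - 1/8*1)*(-5))*(5 + (-1)**2))**2 = (-44 + ((-5/8 - 5/8 - 1/8)*(-5))*(5 + 1))**2 = (-44 - 11/8*(-5)*6)**2 = (-44 + (55/8)*6)**2 = (-44 + 165/4)**2 = (-11/4)**2 = 121/16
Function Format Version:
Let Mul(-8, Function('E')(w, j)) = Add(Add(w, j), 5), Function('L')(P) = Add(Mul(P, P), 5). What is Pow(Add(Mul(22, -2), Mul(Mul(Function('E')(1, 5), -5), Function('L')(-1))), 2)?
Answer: Rational(121, 16) ≈ 7.5625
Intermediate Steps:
Function('L')(P) = Add(5, Pow(P, 2)) (Function('L')(P) = Add(Pow(P, 2), 5) = Add(5, Pow(P, 2)))
Function('E')(w, j) = Add(Rational(-5, 8), Mul(Rational(-1, 8), j), Mul(Rational(-1, 8), w)) (Function('E')(w, j) = Mul(Rational(-1, 8), Add(Add(w, j), 5)) = Mul(Rational(-1, 8), Add(Add(j, w), 5)) = Mul(Rational(-1, 8), Add(5, j, w)) = Add(Rational(-5, 8), Mul(Rational(-1, 8), j), Mul(Rational(-1, 8), w)))
Pow(Add(Mul(22, -2), Mul(Mul(Function('E')(1, 5), -5), Function('L')(-1))), 2) = Pow(Add(Mul(22, -2), Mul(Mul(Add(Rational(-5, 8), Mul(Rational(-1, 8), 5), Mul(Rational(-1, 8), 1)), -5), Add(5, Pow(-1, 2)))), 2) = Pow(Add(-44, Mul(Mul(Add(Rational(-5, 8), Rational(-5, 8), Rational(-1, 8)), -5), Add(5, 1))), 2) = Pow(Add(-44, Mul(Mul(Rational(-11, 8), -5), 6)), 2) = Pow(Add(-44, Mul(Rational(55, 8), 6)), 2) = Pow(Add(-44, Rational(165, 4)), 2) = Pow(Rational(-11, 4), 2) = Rational(121, 16)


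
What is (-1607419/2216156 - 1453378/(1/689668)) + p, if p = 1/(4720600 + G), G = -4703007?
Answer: -39080389925079520074343/38988832508 ≈ -1.0023e+12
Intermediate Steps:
p = 1/17593 (p = 1/(4720600 - 4703007) = 1/17593 ≈ 5.6841e-5)
(-1607419/2216156 - 1453378/(1/689668)) + p = (-1607419/2216156 - 1453378/(1/689668)) + 1/17593 = (-1607419*1/2216156 - 1453378/1/689668) + 1/17593 = (-1607419/2216156 - 1453378*689668) + 1/17593 = (-1607419/2216156 - 1002348298504) + 1/17593 = -2221360195821038043/2216156 + 1/17593 = -39080389925079520074343/38988832508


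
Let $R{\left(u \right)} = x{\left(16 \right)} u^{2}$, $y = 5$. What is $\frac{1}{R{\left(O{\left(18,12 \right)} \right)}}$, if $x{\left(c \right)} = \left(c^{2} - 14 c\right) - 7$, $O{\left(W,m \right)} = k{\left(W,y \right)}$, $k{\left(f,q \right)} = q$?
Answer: $\frac{1}{625} \approx 0.0016$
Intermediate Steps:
$O{\left(W,m \right)} = 5$
$x{\left(c \right)} = -7 + c^{2} - 14 c$
$R{\left(u \right)} = 25 u^{2}$ ($R{\left(u \right)} = \left(-7 + 16^{2} - 224\right) u^{2} = \left(-7 + 256 - 224\right) u^{2} = 25 u^{2}$)
$\frac{1}{R{\left(O{\left(18,12 \right)} \right)}} = \frac{1}{25 \cdot 5^{2}} = \frac{1}{25 \cdot 25} = \frac{1}{625}$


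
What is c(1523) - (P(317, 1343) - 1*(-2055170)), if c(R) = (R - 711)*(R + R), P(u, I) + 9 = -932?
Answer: 419123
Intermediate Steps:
P(u, I) = -941 (P(u, I) = -9 - 932 = -941)
c(R) = 2*R*(-711 + R) (c(R) = (-711 + R)*(2*R) = 2*R*(-711 + R))
c(1523) - (P(317, 1343) - 1*(-2055170)) = 2*1523*(-711 + 1523) - (-941 - 1*(-2055170)) = 2*1523*812 - (-941 + 2055170) = 2473352 - 1*2054229 = 2473352 - 2054229 = 419123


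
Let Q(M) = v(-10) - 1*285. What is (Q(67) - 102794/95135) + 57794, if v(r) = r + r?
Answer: 5469113221/95135 ≈ 57488.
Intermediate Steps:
v(r) = 2*r
Q(M) = -305 (Q(M) = 2*(-10) - 1*285 = -20 - 285 = -305)
(Q(67) - 102794/95135) + 57794 = (-305 - 102794/95135) + 57794 = -29118969/95135 + 57794 = 5469113221/95135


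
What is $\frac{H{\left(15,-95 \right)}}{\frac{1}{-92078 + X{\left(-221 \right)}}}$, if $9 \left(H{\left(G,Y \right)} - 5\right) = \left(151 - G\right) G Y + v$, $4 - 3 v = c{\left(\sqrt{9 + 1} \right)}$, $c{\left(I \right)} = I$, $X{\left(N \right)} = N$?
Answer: $\frac{53649809039}{27} + \frac{92299 \sqrt{10}}{27} \approx 1.987 \cdot 10^{9}$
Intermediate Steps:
$v = \frac{4}{3} - \frac{\sqrt{10}}{3}$ ($v = \frac{4}{3} - \frac{\sqrt{9 + 1}}{3} = \frac{4}{3} - \frac{\sqrt{10}}{3} \approx 0.27924$)
$H{\left(G,Y \right)} = \frac{139}{27} - \frac{\sqrt{10}}{27} + \frac{G Y \left(151 - G\right)}{9}$ ($H{\left(G,Y \right)} = 5 + \frac{\left(151 - G\right) G Y + \left(\frac{4}{3} - \frac{\sqrt{10}}{3}\right)}{9} = 5 + \frac{G \left(151 - G\right) Y + \left(\frac{4}{3} - \frac{\sqrt{10}}{3}\right)}{9} = 5 + \frac{G Y \left(151 - G\right) + \left(\frac{4}{3} - \frac{\sqrt{10}}{3}\right)}{9} = 5 + \frac{\frac{4}{3} - \frac{\sqrt{10}}{3} + G Y \left(151 - G\right)}{9} = 5 + \left(\frac{4}{27} - \frac{\sqrt{10}}{27} + \frac{G Y \left(151 - G\right)}{9}\right) = \frac{139}{27} - \frac{\sqrt{10}}{27} + \frac{G Y \left(151 - G\right)}{9}$)
$\frac{H{\left(15,-95 \right)}}{\frac{1}{-92078 + X{\left(-221 \right)}}} = \frac{\frac{139}{27} - \frac{\sqrt{10}}{27} - - \frac{95 \cdot 15^{2}}{9} + \frac{151}{9} \cdot 15 \left(-95\right)}{\frac{1}{-92078 - 221}} = \frac{\frac{139}{27} - \frac{\sqrt{10}}{27} - \left(- \frac{95}{9}\right) 225 - \frac{71725}{3}}{\frac{1}{-92299}} = \frac{\frac{139}{27} - \frac{\sqrt{10}}{27} + 2375 - \frac{71725}{3}}{- \frac{1}{92299}} = \left(- \frac{581261}{27} - \frac{\sqrt{10}}{27}\right) \left(-92299\right) = \frac{53649809039}{27} + \frac{92299 \sqrt{10}}{27}$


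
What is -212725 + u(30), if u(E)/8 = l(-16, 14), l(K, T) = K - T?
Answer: -212965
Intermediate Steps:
u(E) = -240 (u(E) = 8*(-16 - 1*14) = 8*(-16 - 14) = 8*(-30) = -240)
-212725 + u(30) = -212725 - 240 = -212965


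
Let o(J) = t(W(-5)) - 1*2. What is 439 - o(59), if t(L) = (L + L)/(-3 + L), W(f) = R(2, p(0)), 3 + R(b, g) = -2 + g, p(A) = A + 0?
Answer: 1759/4 ≈ 439.75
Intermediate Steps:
p(A) = A
R(b, g) = -5 + g (R(b, g) = -3 + (-2 + g) = -5 + g)
W(f) = -5 (W(f) = -5 + 0 = -5)
t(L) = 2*L/(-3 + L) (t(L) = (2*L)/(-3 + L) = 2*L/(-3 + L))
o(J) = -¾ (o(J) = 2*(-5)/(-3 - 5) - 1*2 = 2*(-5)/(-8) - 2 = 2*(-5)*(-⅛) - 2 = 5/4 - 2 = -¾)
439 - o(59) = 439 - 1*(-¾) = 439 + ¾ = 1759/4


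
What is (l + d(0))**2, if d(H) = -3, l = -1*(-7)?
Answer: 16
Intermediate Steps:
l = 7
(l + d(0))**2 = (7 - 3)**2 = 4**2 = 16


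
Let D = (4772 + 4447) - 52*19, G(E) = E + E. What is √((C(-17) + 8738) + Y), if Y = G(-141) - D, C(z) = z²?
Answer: √514 ≈ 22.672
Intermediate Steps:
G(E) = 2*E
D = 8231 (D = 9219 - 988 = 8231)
Y = -8513 (Y = 2*(-141) - 1*8231 = -282 - 8231 = -8513)
√((C(-17) + 8738) + Y) = √(((-17)² + 8738) - 8513) = √((289 + 8738) - 8513) = √(9027 - 8513) = √514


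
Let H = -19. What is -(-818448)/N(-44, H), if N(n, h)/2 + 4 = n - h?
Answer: -409224/29 ≈ -14111.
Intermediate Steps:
N(n, h) = -8 - 2*h + 2*n (N(n, h) = -8 + 2*(n - h) = -8 + (-2*h + 2*n) = -8 - 2*h + 2*n)
-(-818448)/N(-44, H) = -(-818448)/(-8 - 2*(-19) + 2*(-44)) = -(-818448)/(-8 + 38 - 88) = -(-818448)/(-58) = -(-818448)*(-1)/58 = -408*1003/29 = -409224/29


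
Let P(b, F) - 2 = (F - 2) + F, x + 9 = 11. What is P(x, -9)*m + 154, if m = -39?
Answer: 856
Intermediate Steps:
x = 2 (x = -9 + 11 = 2)
P(b, F) = 2*F (P(b, F) = 2 + ((F - 2) + F) = 2 + ((-2 + F) + F) = 2 + (-2 + 2*F) = 2*F)
P(x, -9)*m + 154 = (2*(-9))*(-39) + 154 = -18*(-39) + 154 = 702 + 154 = 856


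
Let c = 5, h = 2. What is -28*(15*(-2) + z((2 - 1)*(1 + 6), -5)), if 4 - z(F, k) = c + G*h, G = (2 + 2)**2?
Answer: 1764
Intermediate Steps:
G = 16 (G = 4**2 = 16)
z(F, k) = -33 (z(F, k) = 4 - (5 + 16*2) = 4 - (5 + 32) = 4 - 1*37 = 4 - 37 = -33)
-28*(15*(-2) + z((2 - 1)*(1 + 6), -5)) = -28*(15*(-2) - 33) = -28*(-30 - 33) = -28*(-63) = 1764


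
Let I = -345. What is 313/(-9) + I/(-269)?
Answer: -81092/2421 ≈ -33.495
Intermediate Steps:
313/(-9) + I/(-269) = 313/(-9) - 345/(-269) = 313*(-1/9) - 345*(-1/269) = -313/9 + 345/269 = -81092/2421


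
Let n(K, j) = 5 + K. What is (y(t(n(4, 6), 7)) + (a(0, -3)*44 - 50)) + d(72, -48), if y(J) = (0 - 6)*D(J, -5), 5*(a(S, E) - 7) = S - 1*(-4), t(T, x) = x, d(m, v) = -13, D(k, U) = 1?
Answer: 1371/5 ≈ 274.20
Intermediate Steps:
a(S, E) = 39/5 + S/5 (a(S, E) = 7 + (S - 1*(-4))/5 = 7 + (S + 4)/5 = 7 + (4 + S)/5 = 7 + (4/5 + S/5) = 39/5 + S/5)
y(J) = -6 (y(J) = (0 - 6)*1 = -6*1 = -6)
(y(t(n(4, 6), 7)) + (a(0, -3)*44 - 50)) + d(72, -48) = (-6 + ((39/5 + (1/5)*0)*44 - 50)) - 13 = (-6 + ((39/5 + 0)*44 - 50)) - 13 = (-6 + ((39/5)*44 - 50)) - 13 = (-6 + (1716/5 - 50)) - 13 = (-6 + 1466/5) - 13 = 1436/5 - 13 = 1371/5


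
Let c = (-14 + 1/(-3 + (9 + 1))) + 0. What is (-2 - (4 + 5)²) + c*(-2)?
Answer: -387/7 ≈ -55.286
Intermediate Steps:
c = -97/7 (c = (-14 + 1/(-3 + 10)) + 0 = (-14 + 1/7) + 0 = (-14 + ⅐) + 0 = -97/7 + 0 = -97/7 ≈ -13.857)
(-2 - (4 + 5)²) + c*(-2) = (-2 - (4 + 5)²) - 97/7*(-2) = (-2 - 1*9²) + 194/7 = (-2 - 1*81) + 194/7 = (-2 - 81) + 194/7 = -83 + 194/7 = -387/7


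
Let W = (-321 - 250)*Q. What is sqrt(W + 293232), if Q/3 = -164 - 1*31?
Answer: sqrt(627267) ≈ 792.00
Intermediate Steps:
Q = -585 (Q = 3*(-164 - 1*31) = 3*(-164 - 31) = 3*(-195) = -585)
W = 334035 (W = (-321 - 250)*(-585) = -571*(-585) = 334035)
sqrt(W + 293232) = sqrt(334035 + 293232) = sqrt(627267)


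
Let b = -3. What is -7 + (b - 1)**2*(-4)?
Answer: -71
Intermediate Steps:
-7 + (b - 1)**2*(-4) = -7 + (-3 - 1)**2*(-4) = -7 + (-4)**2*(-4) = -7 + 16*(-4) = -7 - 64 = -71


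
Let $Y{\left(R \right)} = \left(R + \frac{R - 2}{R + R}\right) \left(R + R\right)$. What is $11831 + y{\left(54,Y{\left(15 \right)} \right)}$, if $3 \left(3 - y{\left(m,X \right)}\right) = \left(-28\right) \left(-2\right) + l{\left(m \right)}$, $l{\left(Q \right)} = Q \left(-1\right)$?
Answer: $\frac{35500}{3} \approx 11833.0$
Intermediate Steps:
$l{\left(Q \right)} = - Q$
$Y{\left(R \right)} = 2 R \left(R + \frac{-2 + R}{2 R}\right)$ ($Y{\left(R \right)} = \left(R + \frac{-2 + R}{2 R}\right) 2 R = 2 R \left(R + \frac{-2 + R}{2 R}\right)$)
$y{\left(m,X \right)} = - \frac{47}{3} + \frac{m}{3}$ ($y{\left(m,X \right)} = 3 - \frac{\left(-28\right) \left(-2\right) - m}{3} = 3 - \frac{56 - m}{3} = 3 + \left(- \frac{56}{3} + \frac{m}{3}\right) = - \frac{47}{3} + \frac{m}{3}$)
$11831 + y{\left(54,Y{\left(15 \right)} \right)} = 11831 + \left(- \frac{47}{3} + \frac{1}{3} \cdot 54\right) = 11831 + \left(- \frac{47}{3} + 18\right) = 11831 + \frac{7}{3} = \frac{35500}{3}$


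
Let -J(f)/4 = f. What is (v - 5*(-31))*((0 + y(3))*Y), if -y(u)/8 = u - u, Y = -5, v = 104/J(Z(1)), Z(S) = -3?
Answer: 0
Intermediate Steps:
J(f) = -4*f
v = 26/3 (v = 104/((-4*(-3))) = 104/12 = 104*(1/12) = 26/3 ≈ 8.6667)
y(u) = 0 (y(u) = -8*(u - u) = -8*0 = 0)
(v - 5*(-31))*((0 + y(3))*Y) = (26/3 - 5*(-31))*((0 + 0)*(-5)) = (26/3 + 155)*(0*(-5)) = (491/3)*0 = 0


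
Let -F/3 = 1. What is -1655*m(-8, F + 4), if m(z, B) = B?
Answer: -1655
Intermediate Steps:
F = -3 (F = -3*1 = -3)
-1655*m(-8, F + 4) = -1655*(-3 + 4) = -1655*1 = -1655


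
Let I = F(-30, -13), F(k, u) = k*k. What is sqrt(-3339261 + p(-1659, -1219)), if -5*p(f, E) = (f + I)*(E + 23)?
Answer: I*sqrt(88020345)/5 ≈ 1876.4*I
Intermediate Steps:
F(k, u) = k**2
I = 900 (I = (-30)**2 = 900)
p(f, E) = -(23 + E)*(900 + f)/5 (p(f, E) = -(f + 900)*(E + 23)/5 = -(900 + f)*(23 + E)/5 = -(23 + E)*(900 + f)/5)
sqrt(-3339261 + p(-1659, -1219)) = sqrt(-3339261 + (-4140 - 180*(-1219) - 23/5*(-1659) - 1/5*(-1219)*(-1659))) = sqrt(-3339261 + (-4140 + 219420 + 38157/5 - 2022321/5)) = sqrt(-3339261 - 907764/5) = sqrt(-17604069/5) = I*sqrt(88020345)/5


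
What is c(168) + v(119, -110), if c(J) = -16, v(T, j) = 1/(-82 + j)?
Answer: -3073/192 ≈ -16.005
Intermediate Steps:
c(168) + v(119, -110) = -16 + 1/(-82 - 110) = -16 + 1/(-192) = -16 - 1/192 = -3073/192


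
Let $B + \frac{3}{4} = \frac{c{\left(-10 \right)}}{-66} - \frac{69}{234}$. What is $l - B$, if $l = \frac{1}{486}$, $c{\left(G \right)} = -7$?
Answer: $\frac{130777}{138996} \approx 0.94087$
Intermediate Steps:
$B = - \frac{537}{572}$ ($B = - \frac{3}{4} - \left(- \frac{7}{66} + \frac{23}{78}\right) = - \frac{3}{4} - \frac{27}{143} = - \frac{537}{572} \approx -0.93881$)
$l = \frac{1}{486} \approx 0.0020576$
$l - B = \frac{1}{486} - - \frac{537}{572} = \frac{1}{486} + \frac{537}{572} = \frac{130777}{138996}$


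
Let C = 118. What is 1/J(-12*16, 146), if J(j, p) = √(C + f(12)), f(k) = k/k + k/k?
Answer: √30/60 ≈ 0.091287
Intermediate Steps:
f(k) = 2 (f(k) = 1 + 1 = 2)
J(j, p) = 2*√30 (J(j, p) = √(118 + 2) = √120 = 2*√30)
1/J(-12*16, 146) = 1/(2*√30) = √30/60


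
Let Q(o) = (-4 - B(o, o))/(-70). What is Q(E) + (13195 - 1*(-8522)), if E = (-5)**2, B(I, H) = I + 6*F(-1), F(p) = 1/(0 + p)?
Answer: 1520213/70 ≈ 21717.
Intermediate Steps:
F(p) = 1/p
B(I, H) = -6 + I (B(I, H) = I + 6/(-1) = I + 6*(-1) = I - 6 = -6 + I)
E = 25
Q(o) = -1/35 + o/70 (Q(o) = (-4 - (-6 + o))/(-70) = (-4 + (6 - o))*(-1/70) = (2 - o)*(-1/70) = -1/35 + o/70)
Q(E) + (13195 - 1*(-8522)) = (-1/35 + (1/70)*25) + (13195 - 1*(-8522)) = (-1/35 + 5/14) + (13195 + 8522) = 23/70 + 21717 = 1520213/70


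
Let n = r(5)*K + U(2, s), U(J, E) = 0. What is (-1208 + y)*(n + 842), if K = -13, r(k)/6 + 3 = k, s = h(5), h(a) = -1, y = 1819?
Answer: 419146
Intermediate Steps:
s = -1
r(k) = -18 + 6*k
n = -156 (n = (-18 + 6*5)*(-13) + 0 = (-18 + 30)*(-13) + 0 = 12*(-13) + 0 = -156 + 0 = -156)
(-1208 + y)*(n + 842) = (-1208 + 1819)*(-156 + 842) = 611*686 = 419146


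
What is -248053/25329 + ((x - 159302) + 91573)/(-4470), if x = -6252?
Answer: 255022613/37740210 ≈ 6.7573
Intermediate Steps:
-248053/25329 + ((x - 159302) + 91573)/(-4470) = -248053/25329 + ((-6252 - 159302) + 91573)/(-4470) = -248053*1/25329 + (-165554 + 91573)*(-1/4470) = -248053/25329 - 73981*(-1/4470) = -248053/25329 + 73981/4470 = 255022613/37740210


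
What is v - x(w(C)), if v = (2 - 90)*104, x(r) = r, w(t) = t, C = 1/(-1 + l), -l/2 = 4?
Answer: -82367/9 ≈ -9151.9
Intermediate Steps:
l = -8 (l = -2*4 = -8)
C = -1/9 (C = 1/(-1 - 8) = 1/(-9) = -1/9 ≈ -0.11111)
v = -9152 (v = -88*104 = -9152)
v - x(w(C)) = -9152 - 1*(-1/9) = -9152 + 1/9 = -82367/9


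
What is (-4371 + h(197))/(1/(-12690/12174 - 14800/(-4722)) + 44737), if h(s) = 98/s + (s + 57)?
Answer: -8126608901835/88318659812458 ≈ -0.092015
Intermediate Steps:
h(s) = 57 + s + 98/s (h(s) = 98/s + (57 + s) = 57 + s + 98/s)
(-4371 + h(197))/(1/(-12690/12174 - 14800/(-4722)) + 44737) = (-4371 + (57 + 197 + 98/197))/(1/(-12690/12174 - 14800/(-4722)) + 44737) = (-4371 + (57 + 197 + 98*(1/197)))/(1/(-12690*1/12174 - 14800*(-1/4722)) + 44737) = (-4371 + (57 + 197 + 98/197))/(1/(-2115/2029 + 7400/2361) + 44737) = (-4371 + 50136/197)/(1/(10021085/4790469) + 44737) = -810951/(197*(4790469/10021085 + 44737)) = -810951/(197*448318070114/10021085) = -810951/197*10021085/448318070114 = -8126608901835/88318659812458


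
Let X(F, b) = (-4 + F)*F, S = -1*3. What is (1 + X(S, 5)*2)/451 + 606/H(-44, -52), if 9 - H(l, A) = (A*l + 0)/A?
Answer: 275585/23903 ≈ 11.529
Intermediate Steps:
S = -3
X(F, b) = F*(-4 + F)
H(l, A) = 9 - l (H(l, A) = 9 - (A*l + 0)/A = 9 - A*l/A = 9 - l)
(1 + X(S, 5)*2)/451 + 606/H(-44, -52) = (1 - 3*(-4 - 3)*2)/451 + 606/(9 - 1*(-44)) = (1 - 3*(-7)*2)*(1/451) + 606/(9 + 44) = (1 + 21*2)*(1/451) + 606/53 = (1 + 42)*(1/451) + 606*(1/53) = 43*(1/451) + 606/53 = 43/451 + 606/53 = 275585/23903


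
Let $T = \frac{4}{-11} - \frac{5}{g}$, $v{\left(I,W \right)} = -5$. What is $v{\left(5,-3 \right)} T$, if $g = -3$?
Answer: $- \frac{215}{33} \approx -6.5152$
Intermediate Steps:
$T = \frac{43}{33}$ ($T = \frac{4}{-11} - \frac{5}{-3} = 4 \left(- \frac{1}{11}\right) - - \frac{5}{3} = - \frac{4}{11} + \frac{5}{3} = \frac{43}{33} \approx 1.303$)
$v{\left(5,-3 \right)} T = \left(-5\right) \frac{43}{33} = - \frac{215}{33}$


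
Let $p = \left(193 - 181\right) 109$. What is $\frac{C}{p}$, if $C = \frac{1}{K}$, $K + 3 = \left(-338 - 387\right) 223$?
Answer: $- \frac{1}{211474824} \approx -4.7287 \cdot 10^{-9}$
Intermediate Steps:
$K = -161678$ ($K = -3 + \left(-338 - 387\right) 223 = -3 - 161675 = -161678$)
$C = - \frac{1}{161678}$ ($C = \frac{1}{-161678} = - \frac{1}{161678} \approx -6.1851 \cdot 10^{-6}$)
$p = 1308$ ($p = 12 \cdot 109 = 1308$)
$\frac{C}{p} = - \frac{1}{161678 \cdot 1308} = \left(- \frac{1}{161678}\right) \frac{1}{1308} = - \frac{1}{211474824}$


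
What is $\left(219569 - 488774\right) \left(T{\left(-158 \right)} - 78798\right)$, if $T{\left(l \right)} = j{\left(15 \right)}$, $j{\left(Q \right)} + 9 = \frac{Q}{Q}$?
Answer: $21214969230$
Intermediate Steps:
$j{\left(Q \right)} = -8$ ($j{\left(Q \right)} = -9 + \frac{Q}{Q} = -9 + 1 = -8$)
$T{\left(l \right)} = -8$
$\left(219569 - 488774\right) \left(T{\left(-158 \right)} - 78798\right) = \left(219569 - 488774\right) \left(-8 - 78798\right) = \left(-269205\right) \left(-78806\right) = 21214969230$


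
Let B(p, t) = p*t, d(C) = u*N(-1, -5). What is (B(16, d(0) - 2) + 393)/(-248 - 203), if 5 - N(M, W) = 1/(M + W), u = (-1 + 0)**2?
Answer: -121/123 ≈ -0.98374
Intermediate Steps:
u = 1 (u = (-1)**2 = 1)
N(M, W) = 5 - 1/(M + W)
d(C) = 31/6 (d(C) = 1*((-1 + 5*(-1) + 5*(-5))/(-1 - 5)) = 1*((-1 - 5 - 25)/(-6)) = 1*(-1/6*(-31)) = 1*(31/6) = 31/6)
(B(16, d(0) - 2) + 393)/(-248 - 203) = (16*(31/6 - 2) + 393)/(-248 - 203) = (16*(19/6) + 393)/(-451) = (152/3 + 393)*(-1/451) = (1331/3)*(-1/451) = -121/123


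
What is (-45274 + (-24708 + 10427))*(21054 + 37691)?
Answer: -3498558475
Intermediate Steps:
(-45274 + (-24708 + 10427))*(21054 + 37691) = (-45274 - 14281)*58745 = -59555*58745 = -3498558475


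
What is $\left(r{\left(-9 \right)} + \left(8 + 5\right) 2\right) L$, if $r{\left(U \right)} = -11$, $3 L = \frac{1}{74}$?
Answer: $\frac{5}{74} \approx 0.067568$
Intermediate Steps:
$L = \frac{1}{222}$ ($L = \frac{1}{3 \cdot 74} = \frac{1}{3} \cdot \frac{1}{74} = \frac{1}{222} \approx 0.0045045$)
$\left(r{\left(-9 \right)} + \left(8 + 5\right) 2\right) L = \left(-11 + \left(8 + 5\right) 2\right) \frac{1}{222} = \left(-11 + 13 \cdot 2\right) \frac{1}{222} = \left(-11 + 26\right) \frac{1}{222} = 15 \cdot \frac{1}{222} = \frac{5}{74}$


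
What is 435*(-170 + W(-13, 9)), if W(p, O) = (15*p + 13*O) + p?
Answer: -113535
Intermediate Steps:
W(p, O) = 13*O + 16*p (W(p, O) = (13*O + 15*p) + p = 13*O + 16*p)
435*(-170 + W(-13, 9)) = 435*(-170 + (13*9 + 16*(-13))) = 435*(-170 + (117 - 208)) = 435*(-170 - 91) = 435*(-261) = -113535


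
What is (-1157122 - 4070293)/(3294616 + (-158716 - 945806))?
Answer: -5227415/2190094 ≈ -2.3868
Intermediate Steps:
(-1157122 - 4070293)/(3294616 + (-158716 - 945806)) = -5227415/(3294616 - 1104522) = -5227415/2190094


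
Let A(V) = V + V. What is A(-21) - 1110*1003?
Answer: -1113372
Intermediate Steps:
A(V) = 2*V
A(-21) - 1110*1003 = 2*(-21) - 1110*1003 = -42 - 1113330 = -1113372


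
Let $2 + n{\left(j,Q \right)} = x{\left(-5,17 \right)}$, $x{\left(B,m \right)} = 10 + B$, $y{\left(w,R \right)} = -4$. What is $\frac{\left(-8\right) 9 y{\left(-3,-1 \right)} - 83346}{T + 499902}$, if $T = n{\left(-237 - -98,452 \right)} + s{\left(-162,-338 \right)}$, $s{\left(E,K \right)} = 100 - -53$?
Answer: $- \frac{13843}{83343} \approx -0.1661$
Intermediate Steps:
$s{\left(E,K \right)} = 153$ ($s{\left(E,K \right)} = 100 + 53 = 153$)
$n{\left(j,Q \right)} = 3$ ($n{\left(j,Q \right)} = -2 + \left(10 - 5\right) = -2 + 5 = 3$)
$T = 156$ ($T = 3 + 153 = 156$)
$\frac{\left(-8\right) 9 y{\left(-3,-1 \right)} - 83346}{T + 499902} = \frac{\left(-8\right) 9 \left(-4\right) - 83346}{156 + 499902} = \frac{\left(-72\right) \left(-4\right) - 83346}{500058} = \left(288 - 83346\right) \frac{1}{500058} = \left(-83058\right) \frac{1}{500058} = - \frac{13843}{83343}$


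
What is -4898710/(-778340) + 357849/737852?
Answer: 194652558079/28714986284 ≈ 6.7788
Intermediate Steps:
-4898710/(-778340) + 357849/737852 = -4898710*(-1/778340) + 357849*(1/737852) = 489871/77834 + 357849/737852 = 194652558079/28714986284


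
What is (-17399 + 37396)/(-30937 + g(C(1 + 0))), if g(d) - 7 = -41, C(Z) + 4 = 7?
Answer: -19997/30971 ≈ -0.64567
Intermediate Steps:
C(Z) = 3 (C(Z) = -4 + 7 = 3)
g(d) = -34 (g(d) = 7 - 41 = -34)
(-17399 + 37396)/(-30937 + g(C(1 + 0))) = (-17399 + 37396)/(-30937 - 34) = 19997/(-30971) = 19997*(-1/30971) = -19997/30971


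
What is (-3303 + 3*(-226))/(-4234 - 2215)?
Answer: 3981/6449 ≈ 0.61730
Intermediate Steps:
(-3303 + 3*(-226))/(-4234 - 2215) = (-3303 - 678)/(-6449) = -3981*(-1/6449) = 3981/6449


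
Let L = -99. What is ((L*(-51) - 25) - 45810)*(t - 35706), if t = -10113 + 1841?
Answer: 1793686708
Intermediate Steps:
t = -8272
((L*(-51) - 25) - 45810)*(t - 35706) = ((-99*(-51) - 25) - 45810)*(-8272 - 35706) = ((5049 - 25) - 45810)*(-43978) = (5024 - 45810)*(-43978) = -40786*(-43978) = 1793686708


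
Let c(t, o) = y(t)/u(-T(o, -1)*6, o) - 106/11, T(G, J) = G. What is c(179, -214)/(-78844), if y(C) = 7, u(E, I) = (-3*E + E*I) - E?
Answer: 29670749/242763199008 ≈ 0.00012222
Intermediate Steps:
u(E, I) = -4*E + E*I
c(t, o) = -106/11 - 7/(6*o*(-4 + o)) (c(t, o) = 7/(((-o*6)*(-4 + o))) - 106/11 = 7/(((-6*o)*(-4 + o))) - 106*1/11 = 7/((-6*o*(-4 + o))) - 106/11 = 7*(-1/(6*o*(-4 + o))) - 106/11 = -7/(6*o*(-4 + o)) - 106/11 = -106/11 - 7/(6*o*(-4 + o)))
c(179, -214)/(-78844) = ((1/66)*(-77 - 636*(-214)*(-4 - 214))/(-214*(-4 - 214)))/(-78844) = ((1/66)*(-1/214)*(-77 - 636*(-214)*(-218))/(-218))*(-1/78844) = ((1/66)*(-1/214)*(-1/218)*(-77 - 29670672))*(-1/78844) = ((1/66)*(-1/214)*(-1/218)*(-29670749))*(-1/78844) = -29670749/3079032*(-1/78844) = 29670749/242763199008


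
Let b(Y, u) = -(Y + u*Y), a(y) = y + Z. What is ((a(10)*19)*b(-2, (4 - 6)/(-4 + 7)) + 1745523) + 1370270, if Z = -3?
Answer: 9347645/3 ≈ 3.1159e+6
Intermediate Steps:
a(y) = -3 + y (a(y) = y - 3 = -3 + y)
b(Y, u) = -Y - Y*u (b(Y, u) = -(Y + Y*u) = -Y - Y*u)
((a(10)*19)*b(-2, (4 - 6)/(-4 + 7)) + 1745523) + 1370270 = (((-3 + 10)*19)*(-1*(-2)*(1 + (4 - 6)/(-4 + 7))) + 1745523) + 1370270 = ((7*19)*(-1*(-2)*(1 - 2/3)) + 1745523) + 1370270 = (133*(-1*(-2)*(1 - 2*1/3)) + 1745523) + 1370270 = (133*(-1*(-2)*(1 - 2/3)) + 1745523) + 1370270 = (133*(-1*(-2)*1/3) + 1745523) + 1370270 = (133*(2/3) + 1745523) + 1370270 = (266/3 + 1745523) + 1370270 = 5236835/3 + 1370270 = 9347645/3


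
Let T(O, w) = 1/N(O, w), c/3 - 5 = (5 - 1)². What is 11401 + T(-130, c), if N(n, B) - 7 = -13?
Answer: 68405/6 ≈ 11401.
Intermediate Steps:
N(n, B) = -6 (N(n, B) = 7 - 13 = -6)
c = 63 (c = 15 + 3*(5 - 1)² = 15 + 3*4² = 15 + 3*16 = 15 + 48 = 63)
T(O, w) = -⅙ (T(O, w) = 1/(-6) = -⅙)
11401 + T(-130, c) = 11401 - ⅙ = 68405/6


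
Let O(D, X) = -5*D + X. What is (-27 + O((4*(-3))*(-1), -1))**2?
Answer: 7744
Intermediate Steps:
O(D, X) = X - 5*D
(-27 + O((4*(-3))*(-1), -1))**2 = (-27 + (-1 - 5*4*(-3)*(-1)))**2 = (-27 + (-1 - (-60)*(-1)))**2 = (-27 + (-1 - 5*12))**2 = (-27 + (-1 - 60))**2 = (-27 - 61)**2 = (-88)**2 = 7744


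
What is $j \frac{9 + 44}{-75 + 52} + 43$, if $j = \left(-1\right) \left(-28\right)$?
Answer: $- \frac{495}{23} \approx -21.522$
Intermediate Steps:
$j = 28$
$j \frac{9 + 44}{-75 + 52} + 43 = 28 \frac{9 + 44}{-75 + 52} + 43 = 28 \frac{53}{-23} + 43 = 28 \cdot 53 \left(- \frac{1}{23}\right) + 43 = 28 \left(- \frac{53}{23}\right) + 43 = - \frac{1484}{23} + 43 = - \frac{495}{23}$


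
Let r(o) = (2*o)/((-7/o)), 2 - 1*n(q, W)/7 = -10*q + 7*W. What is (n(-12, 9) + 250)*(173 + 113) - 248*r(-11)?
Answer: -1976018/7 ≈ -2.8229e+5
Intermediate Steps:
n(q, W) = 14 - 49*W + 70*q (n(q, W) = 14 - 7*(-10*q + 7*W) = 14 + (-49*W + 70*q) = 14 - 49*W + 70*q)
r(o) = -2*o²/7 (r(o) = (2*o)*(-o/7) = -2*o²/7)
(n(-12, 9) + 250)*(173 + 113) - 248*r(-11) = ((14 - 49*9 + 70*(-12)) + 250)*(173 + 113) - (-496)*(-11)²/7 = ((14 - 441 - 840) + 250)*286 - (-496)*121/7 = (-1267 + 250)*286 - 248*(-242/7) = -1017*286 + 60016/7 = -290862 + 60016/7 = -1976018/7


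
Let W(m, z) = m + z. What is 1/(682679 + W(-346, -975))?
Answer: 1/681358 ≈ 1.4677e-6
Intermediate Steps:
1/(682679 + W(-346, -975)) = 1/(682679 + (-346 - 975)) = 1/(682679 - 1321) = 1/681358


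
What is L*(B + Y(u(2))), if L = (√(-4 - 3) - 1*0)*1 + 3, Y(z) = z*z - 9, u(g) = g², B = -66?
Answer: -177 - 59*I*√7 ≈ -177.0 - 156.1*I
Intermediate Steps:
Y(z) = -9 + z² (Y(z) = z² - 9 = -9 + z²)
L = 3 + I*√7 (L = (√(-7) + 0)*1 + 3 = (I*√7 + 0)*1 + 3 = (I*√7)*1 + 3 = I*√7 + 3 = 3 + I*√7 ≈ 3.0 + 2.6458*I)
L*(B + Y(u(2))) = (3 + I*√7)*(-66 + (-9 + (2²)²)) = (3 + I*√7)*(-66 + (-9 + 4²)) = (3 + I*√7)*(-66 + (-9 + 16)) = (3 + I*√7)*(-66 + 7) = (3 + I*√7)*(-59) = -177 - 59*I*√7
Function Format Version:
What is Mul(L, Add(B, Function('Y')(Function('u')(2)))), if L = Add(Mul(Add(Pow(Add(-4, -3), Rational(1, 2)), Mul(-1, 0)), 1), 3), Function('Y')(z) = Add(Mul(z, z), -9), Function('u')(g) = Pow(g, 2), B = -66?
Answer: Add(-177, Mul(-59, I, Pow(7, Rational(1, 2)))) ≈ Add(-177.00, Mul(-156.10, I))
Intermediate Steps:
Function('Y')(z) = Add(-9, Pow(z, 2)) (Function('Y')(z) = Add(Pow(z, 2), -9) = Add(-9, Pow(z, 2)))
L = Add(3, Mul(I, Pow(7, Rational(1, 2)))) (L = Add(Mul(Add(Pow(-7, Rational(1, 2)), 0), 1), 3) = Add(Mul(Add(Mul(I, Pow(7, Rational(1, 2))), 0), 1), 3) = Add(Mul(Mul(I, Pow(7, Rational(1, 2))), 1), 3) = Add(Mul(I, Pow(7, Rational(1, 2))), 3) = Add(3, Mul(I, Pow(7, Rational(1, 2)))) ≈ Add(3.0000, Mul(2.6458, I)))
Mul(L, Add(B, Function('Y')(Function('u')(2)))) = Mul(Add(3, Mul(I, Pow(7, Rational(1, 2)))), Add(-66, Add(-9, Pow(Pow(2, 2), 2)))) = Mul(Add(3, Mul(I, Pow(7, Rational(1, 2)))), Add(-66, Add(-9, Pow(4, 2)))) = Mul(Add(3, Mul(I, Pow(7, Rational(1, 2)))), Add(-66, Add(-9, 16))) = Mul(Add(3, Mul(I, Pow(7, Rational(1, 2)))), Add(-66, 7)) = Mul(Add(3, Mul(I, Pow(7, Rational(1, 2)))), -59) = Add(-177, Mul(-59, I, Pow(7, Rational(1, 2))))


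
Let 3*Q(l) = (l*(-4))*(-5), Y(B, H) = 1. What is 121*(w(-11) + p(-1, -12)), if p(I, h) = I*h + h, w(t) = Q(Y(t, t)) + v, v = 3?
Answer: 3509/3 ≈ 1169.7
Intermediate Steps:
Q(l) = 20*l/3 (Q(l) = ((l*(-4))*(-5))/3 = (-4*l*(-5))/3 = (20*l)/3 = 20*l/3)
w(t) = 29/3 (w(t) = (20/3)*1 + 3 = 20/3 + 3 = 29/3)
p(I, h) = h + I*h
121*(w(-11) + p(-1, -12)) = 121*(29/3 - 12*(1 - 1)) = 121*(29/3 - 12*0) = 121*(29/3 + 0) = 121*(29/3) = 3509/3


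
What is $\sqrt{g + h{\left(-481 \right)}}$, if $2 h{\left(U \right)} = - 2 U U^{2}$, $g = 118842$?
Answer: $\sqrt{111403483} \approx 10555.0$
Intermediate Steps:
$h{\left(U \right)} = - U^{3}$ ($h{\left(U \right)} = \frac{- 2 U U^{2}}{2} = \frac{\left(-2\right) U^{3}}{2} = - U^{3}$)
$\sqrt{g + h{\left(-481 \right)}} = \sqrt{118842 - \left(-481\right)^{3}} = \sqrt{118842 - -111284641} = \sqrt{118842 + 111284641} = \sqrt{111403483}$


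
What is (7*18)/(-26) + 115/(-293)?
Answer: -19954/3809 ≈ -5.2386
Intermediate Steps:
(7*18)/(-26) + 115/(-293) = 126*(-1/26) + 115*(-1/293) = -63/13 - 115/293 = -19954/3809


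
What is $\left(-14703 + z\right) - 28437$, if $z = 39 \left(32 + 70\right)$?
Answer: $-39162$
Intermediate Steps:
$z = 3978$ ($z = 39 \cdot 102 = 3978$)
$\left(-14703 + z\right) - 28437 = \left(-14703 + 3978\right) - 28437 = -10725 - 28437 = -39162$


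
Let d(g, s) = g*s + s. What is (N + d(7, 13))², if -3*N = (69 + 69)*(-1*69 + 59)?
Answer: 318096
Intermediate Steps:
d(g, s) = s + g*s
N = 460 (N = -(69 + 69)*(-1*69 + 59)/3 = -46*(-69 + 59) = -46*(-10) = -⅓*(-1380) = 460)
(N + d(7, 13))² = (460 + 13*(1 + 7))² = (460 + 13*8)² = (460 + 104)² = 564² = 318096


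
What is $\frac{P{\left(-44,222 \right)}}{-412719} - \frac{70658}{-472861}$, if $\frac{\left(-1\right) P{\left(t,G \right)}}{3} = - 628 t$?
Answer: $\frac{22786728186}{65052906353} \approx 0.35028$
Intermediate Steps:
$P{\left(t,G \right)} = 1884 t$ ($P{\left(t,G \right)} = - 3 \left(- 628 t\right) = 1884 t$)
$\frac{P{\left(-44,222 \right)}}{-412719} - \frac{70658}{-472861} = \frac{1884 \left(-44\right)}{-412719} - \frac{70658}{-472861} = \left(-82896\right) \left(- \frac{1}{412719}\right) - - \frac{70658}{472861} = \frac{27632}{137573} + \frac{70658}{472861} = \frac{22786728186}{65052906353}$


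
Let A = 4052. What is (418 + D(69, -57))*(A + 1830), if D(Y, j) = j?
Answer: 2123402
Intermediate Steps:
(418 + D(69, -57))*(A + 1830) = (418 - 57)*(4052 + 1830) = 361*5882 = 2123402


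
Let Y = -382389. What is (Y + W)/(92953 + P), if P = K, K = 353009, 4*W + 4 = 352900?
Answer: -98055/148654 ≈ -0.65962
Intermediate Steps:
W = 88224 (W = -1 + (¼)*352900 = -1 + 88225 = 88224)
P = 353009
(Y + W)/(92953 + P) = (-382389 + 88224)/(92953 + 353009) = -294165/445962 = -294165*1/445962 = -98055/148654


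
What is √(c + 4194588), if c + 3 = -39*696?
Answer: 3*√463049 ≈ 2041.4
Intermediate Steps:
c = -27147 (c = -3 - 39*696 = -3 - 27144 = -27147)
√(c + 4194588) = √(-27147 + 4194588) = √4167441 = 3*√463049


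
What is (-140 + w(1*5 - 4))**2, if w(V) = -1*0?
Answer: 19600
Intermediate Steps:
w(V) = 0
(-140 + w(1*5 - 4))**2 = (-140 + 0)**2 = (-140)**2 = 19600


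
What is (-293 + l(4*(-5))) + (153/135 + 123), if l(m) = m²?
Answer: 3467/15 ≈ 231.13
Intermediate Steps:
(-293 + l(4*(-5))) + (153/135 + 123) = (-293 + (4*(-5))²) + (153/135 + 123) = (-293 + (-20)²) + (153*(1/135) + 123) = (-293 + 400) + (17/15 + 123) = 107 + 1862/15 = 3467/15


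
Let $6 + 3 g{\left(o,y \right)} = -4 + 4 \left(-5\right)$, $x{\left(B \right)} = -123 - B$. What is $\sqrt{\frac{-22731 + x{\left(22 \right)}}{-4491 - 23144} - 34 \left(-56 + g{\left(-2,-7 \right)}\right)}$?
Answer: $\frac{2 \sqrt{428589943790}}{27635} \approx 47.38$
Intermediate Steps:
$g{\left(o,y \right)} = -10$ ($g{\left(o,y \right)} = -2 + \frac{-4 + 4 \left(-5\right)}{3} = -2 + \frac{-4 - 20}{3} = -2 + \frac{1}{3} \left(-24\right) = -2 - 8 = -10$)
$\sqrt{\frac{-22731 + x{\left(22 \right)}}{-4491 - 23144} - 34 \left(-56 + g{\left(-2,-7 \right)}\right)} = \sqrt{\frac{-22731 - 145}{-4491 - 23144} - 34 \left(-56 - 10\right)} = \sqrt{\frac{-22731 - 145}{-27635} - -2244} = \sqrt{\left(-22731 - 145\right) \left(- \frac{1}{27635}\right) + 2244} = \sqrt{\left(-22876\right) \left(- \frac{1}{27635}\right) + 2244} = \sqrt{\frac{22876}{27635} + 2244} = \sqrt{\frac{62035816}{27635}} = \frac{2 \sqrt{428589943790}}{27635}$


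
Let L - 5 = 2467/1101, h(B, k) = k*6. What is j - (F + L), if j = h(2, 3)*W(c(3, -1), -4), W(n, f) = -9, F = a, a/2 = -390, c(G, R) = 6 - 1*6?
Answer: 672446/1101 ≈ 610.76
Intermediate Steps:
c(G, R) = 0 (c(G, R) = 6 - 6 = 0)
h(B, k) = 6*k
a = -780 (a = 2*(-390) = -780)
F = -780
L = 7972/1101 (L = 5 + 2467/1101 = 7972/1101 ≈ 7.2407)
j = -162 (j = (6*3)*(-9) = 18*(-9) = -162)
j - (F + L) = -162 - (-780 + 7972/1101) = -162 - 1*(-850808/1101) = -162 + 850808/1101 = 672446/1101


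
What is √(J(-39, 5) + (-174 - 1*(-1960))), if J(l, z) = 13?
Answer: √1799 ≈ 42.415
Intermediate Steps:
√(J(-39, 5) + (-174 - 1*(-1960))) = √(13 + (-174 - 1*(-1960))) = √(13 + (-174 + 1960)) = √(13 + 1786) = √1799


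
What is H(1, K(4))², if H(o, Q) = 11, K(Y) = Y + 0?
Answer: 121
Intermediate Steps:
K(Y) = Y
H(1, K(4))² = 11² = 121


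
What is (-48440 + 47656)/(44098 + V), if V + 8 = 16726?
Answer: -7/543 ≈ -0.012891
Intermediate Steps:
V = 16718 (V = -8 + 16726 = 16718)
(-48440 + 47656)/(44098 + V) = (-48440 + 47656)/(44098 + 16718) = -784/60816 = -784*1/60816 = -7/543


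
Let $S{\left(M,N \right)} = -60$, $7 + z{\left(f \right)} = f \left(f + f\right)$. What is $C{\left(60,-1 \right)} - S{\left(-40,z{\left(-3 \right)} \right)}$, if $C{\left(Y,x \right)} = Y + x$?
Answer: $119$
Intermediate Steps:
$z{\left(f \right)} = -7 + 2 f^{2}$ ($z{\left(f \right)} = -7 + f \left(f + f\right) = -7 + f 2 f = -7 + 2 f^{2}$)
$C{\left(60,-1 \right)} - S{\left(-40,z{\left(-3 \right)} \right)} = \left(60 - 1\right) - -60 = 59 + 60 = 119$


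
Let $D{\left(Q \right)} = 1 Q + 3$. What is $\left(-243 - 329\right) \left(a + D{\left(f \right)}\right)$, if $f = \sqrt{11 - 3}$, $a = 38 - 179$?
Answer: $78936 - 1144 \sqrt{2} \approx 77318.0$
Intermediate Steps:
$a = -141$
$f = 2 \sqrt{2}$ ($f = \sqrt{8} = 2 \sqrt{2} \approx 2.8284$)
$D{\left(Q \right)} = 3 + Q$ ($D{\left(Q \right)} = Q + 3 = 3 + Q$)
$\left(-243 - 329\right) \left(a + D{\left(f \right)}\right) = \left(-243 - 329\right) \left(-141 + \left(3 + 2 \sqrt{2}\right)\right) = - 572 \left(-138 + 2 \sqrt{2}\right) = 78936 - 1144 \sqrt{2}$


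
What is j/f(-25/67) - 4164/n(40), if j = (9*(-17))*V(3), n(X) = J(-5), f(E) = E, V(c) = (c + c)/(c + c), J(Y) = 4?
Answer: -15774/25 ≈ -630.96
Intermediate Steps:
V(c) = 1 (V(c) = (2*c)/((2*c)) = (2*c)*(1/(2*c)) = 1)
n(X) = 4
j = -153 (j = (9*(-17))*1 = -153*1 = -153)
j/f(-25/67) - 4164/n(40) = -153/((-25/67)) - 4164/4 = -153/((-25*1/67)) - 4164*¼ = -153/(-25/67) - 1041 = -153*(-67/25) - 1041 = 10251/25 - 1041 = -15774/25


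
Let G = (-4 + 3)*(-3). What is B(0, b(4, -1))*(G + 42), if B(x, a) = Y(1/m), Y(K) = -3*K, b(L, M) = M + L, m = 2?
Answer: -135/2 ≈ -67.500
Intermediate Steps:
b(L, M) = L + M
B(x, a) = -3/2
G = 3 (G = -1*(-3) = 3)
B(0, b(4, -1))*(G + 42) = -3*(3 + 42)/2 = -3/2*45 = -135/2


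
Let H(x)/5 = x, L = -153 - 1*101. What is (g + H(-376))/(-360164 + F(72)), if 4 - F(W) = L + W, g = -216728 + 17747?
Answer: 200861/359978 ≈ 0.55798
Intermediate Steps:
L = -254 (L = -153 - 101 = -254)
g = -198981
H(x) = 5*x
F(W) = 258 - W (F(W) = 4 - (-254 + W) = 4 + (254 - W) = 258 - W)
(g + H(-376))/(-360164 + F(72)) = (-198981 + 5*(-376))/(-360164 + (258 - 1*72)) = (-198981 - 1880)/(-360164 + (258 - 72)) = -200861/(-360164 + 186) = -200861/(-359978) = -200861*(-1/359978) = 200861/359978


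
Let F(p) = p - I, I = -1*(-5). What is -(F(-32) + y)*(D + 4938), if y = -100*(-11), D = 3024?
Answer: -8463606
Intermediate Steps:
I = 5
y = 1100
F(p) = -5 + p (F(p) = p - 1*5 = p - 5 = -5 + p)
-(F(-32) + y)*(D + 4938) = -((-5 - 32) + 1100)*(3024 + 4938) = -(-37 + 1100)*7962 = -1063*7962 = -1*8463606 = -8463606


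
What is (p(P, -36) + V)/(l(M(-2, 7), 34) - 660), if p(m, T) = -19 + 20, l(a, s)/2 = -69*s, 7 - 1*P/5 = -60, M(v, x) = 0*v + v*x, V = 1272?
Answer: -1273/5352 ≈ -0.23785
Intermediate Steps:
M(v, x) = v*x (M(v, x) = 0 + v*x = v*x)
P = 335 (P = 35 - 5*(-60) = 35 + 300 = 335)
l(a, s) = -138*s (l(a, s) = 2*(-69*s) = -138*s)
p(m, T) = 1
(p(P, -36) + V)/(l(M(-2, 7), 34) - 660) = (1 + 1272)/(-138*34 - 660) = 1273/(-4692 - 660) = 1273/(-5352) = 1273*(-1/5352) = -1273/5352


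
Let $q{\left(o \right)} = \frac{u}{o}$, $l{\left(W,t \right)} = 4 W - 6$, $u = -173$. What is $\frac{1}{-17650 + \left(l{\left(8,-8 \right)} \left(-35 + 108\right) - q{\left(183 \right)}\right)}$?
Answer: $- \frac{183}{2882443} \approx -6.3488 \cdot 10^{-5}$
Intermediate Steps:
$l{\left(W,t \right)} = -6 + 4 W$
$q{\left(o \right)} = - \frac{173}{o}$
$\frac{1}{-17650 + \left(l{\left(8,-8 \right)} \left(-35 + 108\right) - q{\left(183 \right)}\right)} = \frac{1}{-17650 + \left(\left(-6 + 4 \cdot 8\right) \left(-35 + 108\right) - - \frac{173}{183}\right)} = \frac{1}{-17650 + \left(\left(-6 + 32\right) 73 - \left(-173\right) \frac{1}{183}\right)} = \frac{1}{-17650 + \left(26 \cdot 73 - - \frac{173}{183}\right)} = \frac{1}{-17650 + \left(1898 + \frac{173}{183}\right)} = \frac{1}{-17650 + \frac{347507}{183}} = \frac{1}{- \frac{2882443}{183}} = - \frac{183}{2882443}$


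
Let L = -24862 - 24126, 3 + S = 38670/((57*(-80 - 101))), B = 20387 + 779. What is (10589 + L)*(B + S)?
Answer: -147061434007/181 ≈ -8.1249e+8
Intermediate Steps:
B = 21166
S = -23207/3439 (S = -3 + 38670/((57*(-80 - 101))) = -3 + 38670/((57*(-181))) = -3 + 38670/(-10317) = -3 + 38670*(-1/10317) = -3 - 12890/3439 = -23207/3439 ≈ -6.7482)
L = -48988
(10589 + L)*(B + S) = (10589 - 48988)*(21166 - 23207/3439) = -38399*72766667/3439 = -147061434007/181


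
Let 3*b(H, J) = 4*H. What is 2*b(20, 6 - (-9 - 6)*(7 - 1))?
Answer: 160/3 ≈ 53.333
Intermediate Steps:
b(H, J) = 4*H/3 (b(H, J) = (4*H)/3 = 4*H/3)
2*b(20, 6 - (-9 - 6)*(7 - 1)) = 2*((4/3)*20) = 2*(80/3) = 160/3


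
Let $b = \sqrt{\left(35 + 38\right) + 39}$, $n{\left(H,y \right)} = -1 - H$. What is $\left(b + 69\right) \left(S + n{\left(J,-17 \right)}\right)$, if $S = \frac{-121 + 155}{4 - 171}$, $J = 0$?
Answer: $- \frac{13869}{167} - \frac{804 \sqrt{7}}{167} \approx -95.786$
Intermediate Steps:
$b = 4 \sqrt{7}$ ($b = \sqrt{73 + 39} = \sqrt{112} = 4 \sqrt{7} \approx 10.583$)
$S = - \frac{34}{167}$ ($S = \frac{34}{-167} = 34 \left(- \frac{1}{167}\right) = - \frac{34}{167} \approx -0.20359$)
$\left(b + 69\right) \left(S + n{\left(J,-17 \right)}\right) = \left(4 \sqrt{7} + 69\right) \left(- \frac{34}{167} - 1\right) = \left(69 + 4 \sqrt{7}\right) \left(- \frac{34}{167} + \left(-1 + 0\right)\right) = \left(69 + 4 \sqrt{7}\right) \left(- \frac{34}{167} - 1\right) = \left(69 + 4 \sqrt{7}\right) \left(- \frac{201}{167}\right) = - \frac{13869}{167} - \frac{804 \sqrt{7}}{167}$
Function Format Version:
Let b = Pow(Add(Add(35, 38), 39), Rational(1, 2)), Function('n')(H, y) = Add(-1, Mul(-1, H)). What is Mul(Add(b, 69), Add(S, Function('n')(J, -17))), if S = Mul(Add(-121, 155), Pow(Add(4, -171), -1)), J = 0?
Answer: Add(Rational(-13869, 167), Mul(Rational(-804, 167), Pow(7, Rational(1, 2)))) ≈ -95.786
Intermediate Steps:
b = Mul(4, Pow(7, Rational(1, 2))) (b = Pow(Add(73, 39), Rational(1, 2)) = Pow(112, Rational(1, 2)) = Mul(4, Pow(7, Rational(1, 2))) ≈ 10.583)
S = Rational(-34, 167) (S = Mul(34, Pow(-167, -1)) = Mul(34, Rational(-1, 167)) = Rational(-34, 167) ≈ -0.20359)
Mul(Add(b, 69), Add(S, Function('n')(J, -17))) = Mul(Add(Mul(4, Pow(7, Rational(1, 2))), 69), Add(Rational(-34, 167), Add(-1, Mul(-1, 0)))) = Mul(Add(69, Mul(4, Pow(7, Rational(1, 2)))), Add(Rational(-34, 167), Add(-1, 0))) = Mul(Add(69, Mul(4, Pow(7, Rational(1, 2)))), Add(Rational(-34, 167), -1)) = Mul(Add(69, Mul(4, Pow(7, Rational(1, 2)))), Rational(-201, 167)) = Add(Rational(-13869, 167), Mul(Rational(-804, 167), Pow(7, Rational(1, 2))))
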